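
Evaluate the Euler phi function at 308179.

294216

Factor: 308179 = 47 · 79 · 83.
φ(308179) = (47−1) · (79−1) · (83−1) = 46 · 78 · 82 = 294216.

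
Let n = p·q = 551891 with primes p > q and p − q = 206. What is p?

853

Since p = q + 206, we have 551891 = q(q + 206), so q² + 206q − 551891 = 0.
Discriminant: 206² + 4·551891 = 42436 + 2207564 = 2250000; √2250000 = 1500.
q = (−206 + 1500)/2 = 647, and p = q + 206 = 853.
Check: 647 · 853 = 551891.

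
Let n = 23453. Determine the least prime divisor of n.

23453 is odd.
Digit sum 17, not divisible by 3.
Ends in 3: not divisible by 5.
7: 23453 = 7·3350 + 3
11: 23453 = 11·2132 + 1
13: 23453 = 13·1804 + 1
17: 23453 = 17·1379 + 10
19: 23453 = 19·1234 + 7
23: 23453 = 23·1019 + 16
29: 23453 = 29·808 + 21
31: 23453 = 31·756 + 17
37: 23453 = 37·633 + 32
41: 23453 = 41·572 + 1
43: 23453 = 43·545 + 18
47: 23453 = 47·499

47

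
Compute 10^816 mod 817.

391

10^1 ≡ 10 (mod 817)
10^2 ≡ 10^2 = 100 ≡ 100 (mod 817)
10^4 ≡ 100^2 = 10000 ≡ 196 (mod 817)
10^8 ≡ 196^2 = 38416 ≡ 17 (mod 817)
10^16 ≡ 17^2 = 289 ≡ 289 (mod 817)
10^32 ≡ 289^2 = 83521 ≡ 187 (mod 817)
10^64 ≡ 187^2 = 34969 ≡ 655 (mod 817)
10^128 ≡ 655^2 = 429025 ≡ 100 (mod 817)
10^256 ≡ 100^2 = 10000 ≡ 196 (mod 817)
10^512 ≡ 196^2 = 38416 ≡ 17 (mod 817)
816 = 512 + 256 + 32 + 16 in binary powers of 2.
So 10^816 ≡ 17 · 196 · 187 · 289 ≡ 391 (mod 817).
Since 391 ≠ 1, base 10 is a Fermat witness: 817 is composite.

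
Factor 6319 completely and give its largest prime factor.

89

6319 = 71 · 89
89 is prime.
So 6319 = 71 · 89; the largest prime factor is 89.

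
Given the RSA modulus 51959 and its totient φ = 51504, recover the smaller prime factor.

223

φ(n) = (p−1)(q−1) = n − (p+q) + 1, so p + q = 51959 − 51504 + 1 = 456.
p and q are the roots of t² − 456t + 51959 = 0.
Discriminant: 456² − 4·51959 = 207936 − 207836 = 100; √100 = 10.
q = (456 − 10)/2 = 223, p = (456 + 10)/2 = 233.
Check: 223 · 233 = 51959.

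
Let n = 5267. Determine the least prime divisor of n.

5267 is odd.
Digit sum 20, not divisible by 3.
Ends in 7: not divisible by 5.
7: 5267 = 7·752 + 3
11: 5267 = 11·478 + 9
13: 5267 = 13·405 + 2
17: 5267 = 17·309 + 14
19: 5267 = 19·277 + 4
23: 5267 = 23·229

23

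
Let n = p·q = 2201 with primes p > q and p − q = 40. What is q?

31

Since p = q + 40, we have 2201 = q(q + 40), so q² + 40q − 2201 = 0.
Discriminant: 40² + 4·2201 = 1600 + 8804 = 10404; √10404 = 102.
q = (−40 + 102)/2 = 31, and p = q + 40 = 71.
Check: 31 · 71 = 2201.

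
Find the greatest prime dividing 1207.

1207 = 17 · 71
71 is prime.
So 1207 = 17 · 71; the largest prime factor is 71.

71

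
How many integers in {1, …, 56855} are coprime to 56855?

Factor: 56855 = 5 · 83 · 137.
φ(56855) = (5−1) · (83−1) · (137−1) = 4 · 82 · 136 = 44608.

44608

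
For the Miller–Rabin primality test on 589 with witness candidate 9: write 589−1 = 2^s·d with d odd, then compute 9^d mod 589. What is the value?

64

589 − 1 = 588 = 2^2 · 147, so d = 147.
9^1 ≡ 9 (mod 589)
9^2 ≡ 9^2 = 81 ≡ 81 (mod 589)
9^4 ≡ 81^2 = 6561 ≡ 82 (mod 589)
9^8 ≡ 82^2 = 6724 ≡ 245 (mod 589)
9^16 ≡ 245^2 = 60025 ≡ 536 (mod 589)
9^32 ≡ 536^2 = 287296 ≡ 453 (mod 589)
9^64 ≡ 453^2 = 205209 ≡ 237 (mod 589)
9^128 ≡ 237^2 = 56169 ≡ 214 (mod 589)
147 = 128 + 16 + 2 + 1 in binary powers of 2.
So 9^147 ≡ 214 · 536 · 81 · 9 ≡ 64 (mod 589).
Squaring chain: 64 → 562; never reaches −1, so base 9 is a Miller–Rabin witness that 589 is composite.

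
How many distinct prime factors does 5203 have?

2

5203 = 11^2 · 43
5203 = 11^2 · 43, which has 2 distinct prime factors.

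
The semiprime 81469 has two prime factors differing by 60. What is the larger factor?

317

Since p = q + 60, we have 81469 = q(q + 60), so q² + 60q − 81469 = 0.
Discriminant: 60² + 4·81469 = 3600 + 325876 = 329476; √329476 = 574.
q = (−60 + 574)/2 = 257, and p = q + 60 = 317.
Check: 257 · 317 = 81469.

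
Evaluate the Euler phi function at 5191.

Factor: 5191 = 29 · 179.
φ(5191) = (29−1) · (179−1) = 28 · 178 = 4984.

4984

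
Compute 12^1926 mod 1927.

1840

12^1 ≡ 12 (mod 1927)
12^2 ≡ 12^2 = 144 ≡ 144 (mod 1927)
12^4 ≡ 144^2 = 20736 ≡ 1466 (mod 1927)
12^8 ≡ 1466^2 = 2149156 ≡ 551 (mod 1927)
12^16 ≡ 551^2 = 303601 ≡ 1062 (mod 1927)
12^32 ≡ 1062^2 = 1127844 ≡ 549 (mod 1927)
12^64 ≡ 549^2 = 301401 ≡ 789 (mod 1927)
12^128 ≡ 789^2 = 622521 ≡ 100 (mod 1927)
12^256 ≡ 100^2 = 10000 ≡ 365 (mod 1927)
12^512 ≡ 365^2 = 133225 ≡ 262 (mod 1927)
12^1024 ≡ 262^2 = 68644 ≡ 1199 (mod 1927)
1926 = 1024 + 512 + 256 + 128 + 4 + 2 in binary powers of 2.
So 12^1926 ≡ 1199 · 262 · 365 · 100 · 1466 · 144 ≡ 1840 (mod 1927).
Since 1840 ≠ 1, base 12 is a Fermat witness: 1927 is composite.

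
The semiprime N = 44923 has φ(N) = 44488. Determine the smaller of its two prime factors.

167

φ(n) = (p−1)(q−1) = n − (p+q) + 1, so p + q = 44923 − 44488 + 1 = 436.
p and q are the roots of t² − 436t + 44923 = 0.
Discriminant: 436² − 4·44923 = 190096 − 179692 = 10404; √10404 = 102.
q = (436 − 102)/2 = 167, p = (436 + 102)/2 = 269.
Check: 167 · 269 = 44923.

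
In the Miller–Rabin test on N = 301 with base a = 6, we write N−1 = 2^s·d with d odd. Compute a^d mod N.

301 − 1 = 300 = 2^2 · 75, so d = 75.
6^1 ≡ 6 (mod 301)
6^2 ≡ 6^2 = 36 ≡ 36 (mod 301)
6^4 ≡ 36^2 = 1296 ≡ 92 (mod 301)
6^8 ≡ 92^2 = 8464 ≡ 36 (mod 301)
6^16 ≡ 36^2 = 1296 ≡ 92 (mod 301)
6^32 ≡ 92^2 = 8464 ≡ 36 (mod 301)
6^64 ≡ 36^2 = 1296 ≡ 92 (mod 301)
75 = 64 + 8 + 2 + 1 in binary powers of 2.
So 6^75 ≡ 92 · 36 · 36 · 6 ≡ 216 (mod 301).
Squaring chain: 216 → 1; never reaches −1, so base 6 is a Miller–Rabin witness that 301 is composite.

216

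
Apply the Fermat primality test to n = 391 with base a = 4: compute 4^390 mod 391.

4^1 ≡ 4 (mod 391)
4^2 ≡ 4^2 = 16 ≡ 16 (mod 391)
4^4 ≡ 16^2 = 256 ≡ 256 (mod 391)
4^8 ≡ 256^2 = 65536 ≡ 239 (mod 391)
4^16 ≡ 239^2 = 57121 ≡ 35 (mod 391)
4^32 ≡ 35^2 = 1225 ≡ 52 (mod 391)
4^64 ≡ 52^2 = 2704 ≡ 358 (mod 391)
4^128 ≡ 358^2 = 128164 ≡ 307 (mod 391)
4^256 ≡ 307^2 = 94249 ≡ 18 (mod 391)
390 = 256 + 128 + 4 + 2 in binary powers of 2.
So 4^390 ≡ 18 · 307 · 256 · 16 ≡ 288 (mod 391).
Since 288 ≠ 1, base 4 is a Fermat witness: 391 is composite.

288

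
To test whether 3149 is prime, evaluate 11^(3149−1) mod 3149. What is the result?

11^1 ≡ 11 (mod 3149)
11^2 ≡ 11^2 = 121 ≡ 121 (mod 3149)
11^4 ≡ 121^2 = 14641 ≡ 2045 (mod 3149)
11^8 ≡ 2045^2 = 4182025 ≡ 153 (mod 3149)
11^16 ≡ 153^2 = 23409 ≡ 1366 (mod 3149)
11^32 ≡ 1366^2 = 1865956 ≡ 1748 (mod 3149)
11^64 ≡ 1748^2 = 3055504 ≡ 974 (mod 3149)
11^128 ≡ 974^2 = 948676 ≡ 827 (mod 3149)
11^256 ≡ 827^2 = 683929 ≡ 596 (mod 3149)
11^512 ≡ 596^2 = 355216 ≡ 2528 (mod 3149)
11^1024 ≡ 2528^2 = 6390784 ≡ 1463 (mod 3149)
11^2048 ≡ 1463^2 = 2140369 ≡ 2198 (mod 3149)
3148 = 2048 + 1024 + 64 + 8 + 4 in binary powers of 2.
So 11^3148 ≡ 2198 · 1463 · 974 · 153 · 2045 ≡ 1529 (mod 3149).
Since 1529 ≠ 1, base 11 is a Fermat witness: 3149 is composite.

1529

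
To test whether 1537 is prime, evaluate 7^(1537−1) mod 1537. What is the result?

314

7^1 ≡ 7 (mod 1537)
7^2 ≡ 7^2 = 49 ≡ 49 (mod 1537)
7^4 ≡ 49^2 = 2401 ≡ 864 (mod 1537)
7^8 ≡ 864^2 = 746496 ≡ 1051 (mod 1537)
7^16 ≡ 1051^2 = 1104601 ≡ 1035 (mod 1537)
7^32 ≡ 1035^2 = 1071225 ≡ 1473 (mod 1537)
7^64 ≡ 1473^2 = 2169729 ≡ 1022 (mod 1537)
7^128 ≡ 1022^2 = 1044484 ≡ 861 (mod 1537)
7^256 ≡ 861^2 = 741321 ≡ 487 (mod 1537)
7^512 ≡ 487^2 = 237169 ≡ 471 (mod 1537)
7^1024 ≡ 471^2 = 221841 ≡ 513 (mod 1537)
1536 = 1024 + 512 in binary powers of 2.
So 7^1536 ≡ 513 · 471 ≡ 314 (mod 1537).
Since 314 ≠ 1, base 7 is a Fermat witness: 1537 is composite.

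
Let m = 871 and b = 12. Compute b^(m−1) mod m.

92

12^1 ≡ 12 (mod 871)
12^2 ≡ 12^2 = 144 ≡ 144 (mod 871)
12^4 ≡ 144^2 = 20736 ≡ 703 (mod 871)
12^8 ≡ 703^2 = 494209 ≡ 352 (mod 871)
12^16 ≡ 352^2 = 123904 ≡ 222 (mod 871)
12^32 ≡ 222^2 = 49284 ≡ 508 (mod 871)
12^64 ≡ 508^2 = 258064 ≡ 248 (mod 871)
12^128 ≡ 248^2 = 61504 ≡ 534 (mod 871)
12^256 ≡ 534^2 = 285156 ≡ 339 (mod 871)
12^512 ≡ 339^2 = 114921 ≡ 820 (mod 871)
870 = 512 + 256 + 64 + 32 + 4 + 2 in binary powers of 2.
So 12^870 ≡ 820 · 339 · 248 · 508 · 703 · 144 ≡ 92 (mod 871).
Since 92 ≠ 1, base 12 is a Fermat witness: 871 is composite.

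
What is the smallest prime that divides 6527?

61

6527 is odd.
Digit sum 20, not divisible by 3.
Ends in 7: not divisible by 5.
7: 6527 = 7·932 + 3
11: 6527 = 11·593 + 4
13: 6527 = 13·502 + 1
17: 6527 = 17·383 + 16
19: 6527 = 19·343 + 10
23: 6527 = 23·283 + 18
29: 6527 = 29·225 + 2
31: 6527 = 31·210 + 17
37: 6527 = 37·176 + 15
41: 6527 = 41·159 + 8
43: 6527 = 43·151 + 34
47: 6527 = 47·138 + 41
53: 6527 = 53·123 + 8
59: 6527 = 59·110 + 37
61: 6527 = 61·107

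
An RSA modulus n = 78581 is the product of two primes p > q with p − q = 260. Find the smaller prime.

Since p = q + 260, we have 78581 = q(q + 260), so q² + 260q − 78581 = 0.
Discriminant: 260² + 4·78581 = 67600 + 314324 = 381924; √381924 = 618.
q = (−260 + 618)/2 = 179, and p = q + 260 = 439.
Check: 179 · 439 = 78581.

179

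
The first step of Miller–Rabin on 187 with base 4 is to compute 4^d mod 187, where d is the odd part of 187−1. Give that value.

174

187 − 1 = 186 = 2^1 · 93, so d = 93.
4^1 ≡ 4 (mod 187)
4^2 ≡ 4^2 = 16 ≡ 16 (mod 187)
4^4 ≡ 16^2 = 256 ≡ 69 (mod 187)
4^8 ≡ 69^2 = 4761 ≡ 86 (mod 187)
4^16 ≡ 86^2 = 7396 ≡ 103 (mod 187)
4^32 ≡ 103^2 = 10609 ≡ 137 (mod 187)
4^64 ≡ 137^2 = 18769 ≡ 69 (mod 187)
93 = 64 + 16 + 8 + 4 + 1 in binary powers of 2.
So 4^93 ≡ 69 · 103 · 86 · 69 · 4 ≡ 174 (mod 187).
Squaring chain: 174; never reaches −1, so base 4 is a Miller–Rabin witness that 187 is composite.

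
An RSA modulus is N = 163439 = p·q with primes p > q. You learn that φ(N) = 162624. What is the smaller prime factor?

353

φ(n) = (p−1)(q−1) = n − (p+q) + 1, so p + q = 163439 − 162624 + 1 = 816.
p and q are the roots of t² − 816t + 163439 = 0.
Discriminant: 816² − 4·163439 = 665856 − 653756 = 12100; √12100 = 110.
q = (816 − 110)/2 = 353, p = (816 + 110)/2 = 463.
Check: 353 · 463 = 163439.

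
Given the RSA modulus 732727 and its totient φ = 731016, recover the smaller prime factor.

φ(n) = (p−1)(q−1) = n − (p+q) + 1, so p + q = 732727 − 731016 + 1 = 1712.
p and q are the roots of t² − 1712t + 732727 = 0.
Discriminant: 1712² − 4·732727 = 2930944 − 2930908 = 36; √36 = 6.
q = (1712 − 6)/2 = 853, p = (1712 + 6)/2 = 859.
Check: 853 · 859 = 732727.

853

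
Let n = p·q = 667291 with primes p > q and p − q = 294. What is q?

Since p = q + 294, we have 667291 = q(q + 294), so q² + 294q − 667291 = 0.
Discriminant: 294² + 4·667291 = 86436 + 2669164 = 2755600; √2755600 = 1660.
q = (−294 + 1660)/2 = 683, and p = q + 294 = 977.
Check: 683 · 977 = 667291.

683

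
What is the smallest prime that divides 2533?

2533 is odd.
Digit sum 13, not divisible by 3.
Ends in 3: not divisible by 5.
7: 2533 = 7·361 + 6
11: 2533 = 11·230 + 3
13: 2533 = 13·194 + 11
17: 2533 = 17·149

17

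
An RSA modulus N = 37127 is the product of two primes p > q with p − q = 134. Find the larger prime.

Since p = q + 134, we have 37127 = q(q + 134), so q² + 134q − 37127 = 0.
Discriminant: 134² + 4·37127 = 17956 + 148508 = 166464; √166464 = 408.
q = (−134 + 408)/2 = 137, and p = q + 134 = 271.
Check: 137 · 271 = 37127.

271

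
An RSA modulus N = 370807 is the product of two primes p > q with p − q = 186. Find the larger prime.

Since p = q + 186, we have 370807 = q(q + 186), so q² + 186q − 370807 = 0.
Discriminant: 186² + 4·370807 = 34596 + 1483228 = 1517824; √1517824 = 1232.
q = (−186 + 1232)/2 = 523, and p = q + 186 = 709.
Check: 523 · 709 = 370807.

709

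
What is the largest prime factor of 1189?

1189 = 29 · 41
41 is prime.
So 1189 = 29 · 41; the largest prime factor is 41.

41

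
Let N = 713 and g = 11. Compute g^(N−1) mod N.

11^1 ≡ 11 (mod 713)
11^2 ≡ 11^2 = 121 ≡ 121 (mod 713)
11^4 ≡ 121^2 = 14641 ≡ 381 (mod 713)
11^8 ≡ 381^2 = 145161 ≡ 422 (mod 713)
11^16 ≡ 422^2 = 178084 ≡ 547 (mod 713)
11^32 ≡ 547^2 = 299209 ≡ 462 (mod 713)
11^64 ≡ 462^2 = 213444 ≡ 257 (mod 713)
11^128 ≡ 257^2 = 66049 ≡ 453 (mod 713)
11^256 ≡ 453^2 = 205209 ≡ 578 (mod 713)
11^512 ≡ 578^2 = 334084 ≡ 400 (mod 713)
712 = 512 + 128 + 64 + 8 in binary powers of 2.
So 11^712 ≡ 400 · 453 · 257 · 422 ≡ 514 (mod 713).
Since 514 ≠ 1, base 11 is a Fermat witness: 713 is composite.

514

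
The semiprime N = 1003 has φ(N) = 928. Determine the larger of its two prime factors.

59

φ(n) = (p−1)(q−1) = n − (p+q) + 1, so p + q = 1003 − 928 + 1 = 76.
p and q are the roots of t² − 76t + 1003 = 0.
Discriminant: 76² − 4·1003 = 5776 − 4012 = 1764; √1764 = 42.
q = (76 − 42)/2 = 17, p = (76 + 42)/2 = 59.
Check: 17 · 59 = 1003.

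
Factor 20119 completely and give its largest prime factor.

59

20119 = 11 · 1829
1829 = 31 · 59
59 is prime.
So 20119 = 11 · 31 · 59; the largest prime factor is 59.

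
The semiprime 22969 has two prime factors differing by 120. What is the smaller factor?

103

Since p = q + 120, we have 22969 = q(q + 120), so q² + 120q − 22969 = 0.
Discriminant: 120² + 4·22969 = 14400 + 91876 = 106276; √106276 = 326.
q = (−120 + 326)/2 = 103, and p = q + 120 = 223.
Check: 103 · 223 = 22969.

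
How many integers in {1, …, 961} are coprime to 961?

Factor: 961 = 31^2.
φ(961) = 31^1·(31−1) = 930.

930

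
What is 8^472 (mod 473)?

8^1 ≡ 8 (mod 473)
8^2 ≡ 8^2 = 64 ≡ 64 (mod 473)
8^4 ≡ 64^2 = 4096 ≡ 312 (mod 473)
8^8 ≡ 312^2 = 97344 ≡ 379 (mod 473)
8^16 ≡ 379^2 = 143641 ≡ 322 (mod 473)
8^32 ≡ 322^2 = 103684 ≡ 97 (mod 473)
8^64 ≡ 97^2 = 9409 ≡ 422 (mod 473)
8^128 ≡ 422^2 = 178084 ≡ 236 (mod 473)
8^256 ≡ 236^2 = 55696 ≡ 355 (mod 473)
472 = 256 + 128 + 64 + 16 + 8 in binary powers of 2.
So 8^472 ≡ 355 · 236 · 422 · 322 · 379 ≡ 262 (mod 473).
Since 262 ≠ 1, base 8 is a Fermat witness: 473 is composite.

262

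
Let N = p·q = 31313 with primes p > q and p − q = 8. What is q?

173

Since p = q + 8, we have 31313 = q(q + 8), so q² + 8q − 31313 = 0.
Discriminant: 8² + 4·31313 = 64 + 125252 = 125316; √125316 = 354.
q = (−8 + 354)/2 = 173, and p = q + 8 = 181.
Check: 173 · 181 = 31313.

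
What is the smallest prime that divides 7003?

7003 is odd.
Digit sum 10, not divisible by 3.
Ends in 3: not divisible by 5.
7: 7003 = 7·1000 + 3
11: 7003 = 11·636 + 7
13: 7003 = 13·538 + 9
17: 7003 = 17·411 + 16
19: 7003 = 19·368 + 11
23: 7003 = 23·304 + 11
29: 7003 = 29·241 + 14
31: 7003 = 31·225 + 28
37: 7003 = 37·189 + 10
41: 7003 = 41·170 + 33
43: 7003 = 43·162 + 37
47: 7003 = 47·149

47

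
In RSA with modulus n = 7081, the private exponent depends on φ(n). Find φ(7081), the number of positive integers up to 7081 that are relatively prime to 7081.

Factor: 7081 = 73 · 97.
φ(7081) = (73−1) · (97−1) = 72 · 96 = 6912.

6912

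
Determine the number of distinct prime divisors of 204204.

6

204204 = 2^2 · 51051
51051 = 3 · 17017
17017 = 7 · 2431
2431 = 11 · 221
221 = 13 · 17
204204 = 2^2 · 3 · 7 · 11 · 13 · 17, which has 6 distinct prime factors.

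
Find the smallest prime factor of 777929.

23

777929 is odd.
Digit sum 41, not divisible by 3.
Ends in 9: not divisible by 5.
7: 777929 = 7·111132 + 5
11: 777929 = 11·70720 + 9
13: 777929 = 13·59840 + 9
17: 777929 = 17·45760 + 9
19: 777929 = 19·40943 + 12
23: 777929 = 23·33823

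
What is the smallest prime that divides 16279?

16279 is odd.
Digit sum 25, not divisible by 3.
Ends in 9: not divisible by 5.
7: 16279 = 7·2325 + 4
11: 16279 = 11·1479 + 10
13: 16279 = 13·1252 + 3
17: 16279 = 17·957 + 10
19: 16279 = 19·856 + 15
23: 16279 = 23·707 + 18
29: 16279 = 29·561 + 10
31: 16279 = 31·525 + 4
37: 16279 = 37·439 + 36
41: 16279 = 41·397 + 2
43: 16279 = 43·378 + 25
47: 16279 = 47·346 + 17
53: 16279 = 53·307 + 8
59: 16279 = 59·275 + 54
61: 16279 = 61·266 + 53
67: 16279 = 67·242 + 65
71: 16279 = 71·229 + 20
73: 16279 = 73·223

73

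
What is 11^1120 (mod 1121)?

11^1 ≡ 11 (mod 1121)
11^2 ≡ 11^2 = 121 ≡ 121 (mod 1121)
11^4 ≡ 121^2 = 14641 ≡ 68 (mod 1121)
11^8 ≡ 68^2 = 4624 ≡ 140 (mod 1121)
11^16 ≡ 140^2 = 19600 ≡ 543 (mod 1121)
11^32 ≡ 543^2 = 294849 ≡ 26 (mod 1121)
11^64 ≡ 26^2 = 676 ≡ 676 (mod 1121)
11^128 ≡ 676^2 = 456976 ≡ 729 (mod 1121)
11^256 ≡ 729^2 = 531441 ≡ 87 (mod 1121)
11^512 ≡ 87^2 = 7569 ≡ 843 (mod 1121)
11^1024 ≡ 843^2 = 710649 ≡ 1056 (mod 1121)
1120 = 1024 + 64 + 32 in binary powers of 2.
So 11^1120 ≡ 1056 · 676 · 26 ≡ 980 (mod 1121).
Since 980 ≠ 1, base 11 is a Fermat witness: 1121 is composite.

980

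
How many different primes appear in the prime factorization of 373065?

373065 = 3 · 124355
124355 = 5 · 24871
24871 = 7 · 3553
3553 = 11 · 323
323 = 17 · 19
373065 = 3 · 5 · 7 · 11 · 17 · 19, which has 6 distinct prime factors.

6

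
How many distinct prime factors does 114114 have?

114114 = 2 · 57057
57057 = 3 · 19019
19019 = 7 · 2717
2717 = 11 · 247
247 = 13 · 19
114114 = 2 · 3 · 7 · 11 · 13 · 19, which has 6 distinct prime factors.

6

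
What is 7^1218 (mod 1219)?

7^1 ≡ 7 (mod 1219)
7^2 ≡ 7^2 = 49 ≡ 49 (mod 1219)
7^4 ≡ 49^2 = 2401 ≡ 1182 (mod 1219)
7^8 ≡ 1182^2 = 1397124 ≡ 150 (mod 1219)
7^16 ≡ 150^2 = 22500 ≡ 558 (mod 1219)
7^32 ≡ 558^2 = 311364 ≡ 519 (mod 1219)
7^64 ≡ 519^2 = 269361 ≡ 1181 (mod 1219)
7^128 ≡ 1181^2 = 1394761 ≡ 225 (mod 1219)
7^256 ≡ 225^2 = 50625 ≡ 646 (mod 1219)
7^512 ≡ 646^2 = 417316 ≡ 418 (mod 1219)
7^1024 ≡ 418^2 = 174724 ≡ 407 (mod 1219)
1218 = 1024 + 128 + 64 + 2 in binary powers of 2.
So 7^1218 ≡ 407 · 225 · 1181 · 49 ≡ 1070 (mod 1219).
Since 1070 ≠ 1, base 7 is a Fermat witness: 1219 is composite.

1070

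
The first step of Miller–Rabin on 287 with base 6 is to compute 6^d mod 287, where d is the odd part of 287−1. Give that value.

287 − 1 = 286 = 2^1 · 143, so d = 143.
6^1 ≡ 6 (mod 287)
6^2 ≡ 6^2 = 36 ≡ 36 (mod 287)
6^4 ≡ 36^2 = 1296 ≡ 148 (mod 287)
6^8 ≡ 148^2 = 21904 ≡ 92 (mod 287)
6^16 ≡ 92^2 = 8464 ≡ 141 (mod 287)
6^32 ≡ 141^2 = 19881 ≡ 78 (mod 287)
6^64 ≡ 78^2 = 6084 ≡ 57 (mod 287)
6^128 ≡ 57^2 = 3249 ≡ 92 (mod 287)
143 = 128 + 8 + 4 + 2 + 1 in binary powers of 2.
So 6^143 ≡ 92 · 92 · 148 · 36 · 6 ≡ 153 (mod 287).
Squaring chain: 153; never reaches −1, so base 6 is a Miller–Rabin witness that 287 is composite.

153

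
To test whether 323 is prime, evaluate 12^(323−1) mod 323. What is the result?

12^1 ≡ 12 (mod 323)
12^2 ≡ 12^2 = 144 ≡ 144 (mod 323)
12^4 ≡ 144^2 = 20736 ≡ 64 (mod 323)
12^8 ≡ 64^2 = 4096 ≡ 220 (mod 323)
12^16 ≡ 220^2 = 48400 ≡ 273 (mod 323)
12^32 ≡ 273^2 = 74529 ≡ 239 (mod 323)
12^64 ≡ 239^2 = 57121 ≡ 273 (mod 323)
12^128 ≡ 273^2 = 74529 ≡ 239 (mod 323)
12^256 ≡ 239^2 = 57121 ≡ 273 (mod 323)
322 = 256 + 64 + 2 in binary powers of 2.
So 12^322 ≡ 273 · 273 · 144 ≡ 178 (mod 323).
Since 178 ≠ 1, base 12 is a Fermat witness: 323 is composite.

178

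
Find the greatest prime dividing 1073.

1073 = 29 · 37
37 is prime.
So 1073 = 29 · 37; the largest prime factor is 37.

37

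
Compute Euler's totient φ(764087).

732672

Factor: 764087 = 37 · 107 · 193.
φ(764087) = (37−1) · (107−1) · (193−1) = 36 · 106 · 192 = 732672.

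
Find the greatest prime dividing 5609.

79

5609 = 71 · 79
79 is prime.
So 5609 = 71 · 79; the largest prime factor is 79.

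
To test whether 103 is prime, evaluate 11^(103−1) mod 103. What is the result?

11^1 ≡ 11 (mod 103)
11^2 ≡ 11^2 = 121 ≡ 18 (mod 103)
11^4 ≡ 18^2 = 324 ≡ 15 (mod 103)
11^8 ≡ 15^2 = 225 ≡ 19 (mod 103)
11^16 ≡ 19^2 = 361 ≡ 52 (mod 103)
11^32 ≡ 52^2 = 2704 ≡ 26 (mod 103)
11^64 ≡ 26^2 = 676 ≡ 58 (mod 103)
102 = 64 + 32 + 4 + 2 in binary powers of 2.
So 11^102 ≡ 58 · 26 · 15 · 18 ≡ 1 (mod 103).
Since the result is 1, base 11 gives no evidence that 103 is composite.

1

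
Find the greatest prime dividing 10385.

67

10385 = 5 · 2077
2077 = 31 · 67
67 is prime.
So 10385 = 5 · 31 · 67; the largest prime factor is 67.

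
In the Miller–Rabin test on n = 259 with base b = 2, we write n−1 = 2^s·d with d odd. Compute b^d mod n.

259 − 1 = 258 = 2^1 · 129, so d = 129.
2^1 ≡ 2 (mod 259)
2^2 ≡ 2^2 = 4 ≡ 4 (mod 259)
2^4 ≡ 4^2 = 16 ≡ 16 (mod 259)
2^8 ≡ 16^2 = 256 ≡ 256 (mod 259)
2^16 ≡ 256^2 = 65536 ≡ 9 (mod 259)
2^32 ≡ 9^2 = 81 ≡ 81 (mod 259)
2^64 ≡ 81^2 = 6561 ≡ 86 (mod 259)
2^128 ≡ 86^2 = 7396 ≡ 144 (mod 259)
129 = 128 + 1 in binary powers of 2.
So 2^129 ≡ 144 · 2 ≡ 29 (mod 259).
Squaring chain: 29; never reaches −1, so base 2 is a Miller–Rabin witness that 259 is composite.

29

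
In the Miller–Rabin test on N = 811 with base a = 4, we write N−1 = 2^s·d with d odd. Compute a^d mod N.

811 − 1 = 810 = 2^1 · 405, so d = 405.
4^1 ≡ 4 (mod 811)
4^2 ≡ 4^2 = 16 ≡ 16 (mod 811)
4^4 ≡ 16^2 = 256 ≡ 256 (mod 811)
4^8 ≡ 256^2 = 65536 ≡ 656 (mod 811)
4^16 ≡ 656^2 = 430336 ≡ 506 (mod 811)
4^32 ≡ 506^2 = 256036 ≡ 571 (mod 811)
4^64 ≡ 571^2 = 326041 ≡ 19 (mod 811)
4^128 ≡ 19^2 = 361 ≡ 361 (mod 811)
4^256 ≡ 361^2 = 130321 ≡ 561 (mod 811)
405 = 256 + 128 + 16 + 4 + 1 in binary powers of 2.
So 4^405 ≡ 561 · 361 · 506 · 256 · 4 ≡ 1 (mod 811).
Since 4^d ≡ 1 (mod 811), base 4 does not prove 811 composite.

1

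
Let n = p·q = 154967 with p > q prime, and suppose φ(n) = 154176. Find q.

φ(n) = (p−1)(q−1) = n − (p+q) + 1, so p + q = 154967 − 154176 + 1 = 792.
p and q are the roots of t² − 792t + 154967 = 0.
Discriminant: 792² − 4·154967 = 627264 − 619868 = 7396; √7396 = 86.
q = (792 − 86)/2 = 353, p = (792 + 86)/2 = 439.
Check: 353 · 439 = 154967.

353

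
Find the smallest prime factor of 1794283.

1794283 is odd.
Digit sum 34, not divisible by 3.
Ends in 3: not divisible by 5.
7: 1794283 = 7·256326 + 1
11: 1794283 = 11·163116 + 7
13: 1794283 = 13·138021 + 10
17: 1794283 = 17·105546 + 1
19: 1794283 = 19·94435 + 18
23: 1794283 = 23·78012 + 7
29: 1794283 = 29·61871 + 24
31: 1794283 = 31·57880 + 3
37: 1794283 = 37·48494 + 5
41: 1794283 = 41·43763

41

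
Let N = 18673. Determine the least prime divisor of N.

71

18673 is odd.
Digit sum 25, not divisible by 3.
Ends in 3: not divisible by 5.
7: 18673 = 7·2667 + 4
11: 18673 = 11·1697 + 6
13: 18673 = 13·1436 + 5
17: 18673 = 17·1098 + 7
19: 18673 = 19·982 + 15
23: 18673 = 23·811 + 20
29: 18673 = 29·643 + 26
31: 18673 = 31·602 + 11
37: 18673 = 37·504 + 25
41: 18673 = 41·455 + 18
43: 18673 = 43·434 + 11
47: 18673 = 47·397 + 14
53: 18673 = 53·352 + 17
59: 18673 = 59·316 + 29
61: 18673 = 61·306 + 7
67: 18673 = 67·278 + 47
71: 18673 = 71·263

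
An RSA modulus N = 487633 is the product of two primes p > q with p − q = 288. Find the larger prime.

857

Since p = q + 288, we have 487633 = q(q + 288), so q² + 288q − 487633 = 0.
Discriminant: 288² + 4·487633 = 82944 + 1950532 = 2033476; √2033476 = 1426.
q = (−288 + 1426)/2 = 569, and p = q + 288 = 857.
Check: 569 · 857 = 487633.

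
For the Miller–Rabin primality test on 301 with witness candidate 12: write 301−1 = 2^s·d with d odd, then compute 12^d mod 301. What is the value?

118

301 − 1 = 300 = 2^2 · 75, so d = 75.
12^1 ≡ 12 (mod 301)
12^2 ≡ 12^2 = 144 ≡ 144 (mod 301)
12^4 ≡ 144^2 = 20736 ≡ 268 (mod 301)
12^8 ≡ 268^2 = 71824 ≡ 186 (mod 301)
12^16 ≡ 186^2 = 34596 ≡ 282 (mod 301)
12^32 ≡ 282^2 = 79524 ≡ 60 (mod 301)
12^64 ≡ 60^2 = 3600 ≡ 289 (mod 301)
75 = 64 + 8 + 2 + 1 in binary powers of 2.
So 12^75 ≡ 289 · 186 · 144 · 12 ≡ 118 (mod 301).
Squaring chain: 118 → 78; never reaches −1, so base 12 is a Miller–Rabin witness that 301 is composite.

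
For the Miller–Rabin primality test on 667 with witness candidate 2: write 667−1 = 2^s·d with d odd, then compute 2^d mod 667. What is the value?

667 − 1 = 666 = 2^1 · 333, so d = 333.
2^1 ≡ 2 (mod 667)
2^2 ≡ 2^2 = 4 ≡ 4 (mod 667)
2^4 ≡ 4^2 = 16 ≡ 16 (mod 667)
2^8 ≡ 16^2 = 256 ≡ 256 (mod 667)
2^16 ≡ 256^2 = 65536 ≡ 170 (mod 667)
2^32 ≡ 170^2 = 28900 ≡ 219 (mod 667)
2^64 ≡ 219^2 = 47961 ≡ 604 (mod 667)
2^128 ≡ 604^2 = 364816 ≡ 634 (mod 667)
2^256 ≡ 634^2 = 401956 ≡ 422 (mod 667)
333 = 256 + 64 + 8 + 4 + 1 in binary powers of 2.
So 2^333 ≡ 422 · 604 · 256 · 16 · 2 ≡ 330 (mod 667).
Squaring chain: 330; never reaches −1, so base 2 is a Miller–Rabin witness that 667 is composite.

330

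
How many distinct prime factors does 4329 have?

4329 = 3^2 · 481
481 = 13 · 37
4329 = 3^2 · 13 · 37, which has 3 distinct prime factors.

3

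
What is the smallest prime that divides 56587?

56587 is odd.
Digit sum 31, not divisible by 3.
Ends in 7: not divisible by 5.
7: 56587 = 7·8083 + 6
11: 56587 = 11·5144 + 3
13: 56587 = 13·4352 + 11
17: 56587 = 17·3328 + 11
19: 56587 = 19·2978 + 5
23: 56587 = 23·2460 + 7
29: 56587 = 29·1951 + 8
31: 56587 = 31·1825 + 12
37: 56587 = 37·1529 + 14
41: 56587 = 41·1380 + 7
43: 56587 = 43·1315 + 42
47: 56587 = 47·1203 + 46
53: 56587 = 53·1067 + 36
59: 56587 = 59·959 + 6
61: 56587 = 61·927 + 40
67: 56587 = 67·844 + 39
71: 56587 = 71·797

71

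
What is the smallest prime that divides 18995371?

18995371 is odd.
Digit sum 43, not divisible by 3.
Ends in 1: not divisible by 5.
7: 18995371 = 7·2713624 + 3
11: 18995371 = 11·1726851 + 10
13: 18995371 = 13·1461182 + 5
17: 18995371 = 17·1117374 + 13
19: 18995371 = 19·999756 + 7
23: 18995371 = 23·825885 + 16
29: 18995371 = 29·655012 + 23
31: 18995371 = 31·612753 + 28
37: 18995371 = 37·513388 + 15
41: 18995371 = 41·463301 + 30
43: 18995371 = 43·441752 + 35
47: 18995371 = 47·404156 + 39
53: 18995371 = 53·358403 + 12
59: 18995371 = 59·321955 + 26
61: 18995371 = 61·311399 + 32
67: 18995371 = 67·283513

67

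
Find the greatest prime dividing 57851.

57851 = 17 · 3403
3403 = 41 · 83
83 is prime.
So 57851 = 17 · 41 · 83; the largest prime factor is 83.

83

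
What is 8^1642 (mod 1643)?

250

8^1 ≡ 8 (mod 1643)
8^2 ≡ 8^2 = 64 ≡ 64 (mod 1643)
8^4 ≡ 64^2 = 4096 ≡ 810 (mod 1643)
8^8 ≡ 810^2 = 656100 ≡ 543 (mod 1643)
8^16 ≡ 543^2 = 294849 ≡ 752 (mod 1643)
8^32 ≡ 752^2 = 565504 ≡ 312 (mod 1643)
8^64 ≡ 312^2 = 97344 ≡ 407 (mod 1643)
8^128 ≡ 407^2 = 165649 ≡ 1349 (mod 1643)
8^256 ≡ 1349^2 = 1819801 ≡ 1000 (mod 1643)
8^512 ≡ 1000^2 = 1000000 ≡ 1056 (mod 1643)
8^1024 ≡ 1056^2 = 1115136 ≡ 1182 (mod 1643)
1642 = 1024 + 512 + 64 + 32 + 8 + 2 in binary powers of 2.
So 8^1642 ≡ 1182 · 1056 · 407 · 312 · 543 · 64 ≡ 250 (mod 1643).
Since 250 ≠ 1, base 8 is a Fermat witness: 1643 is composite.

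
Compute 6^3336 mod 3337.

617

6^1 ≡ 6 (mod 3337)
6^2 ≡ 6^2 = 36 ≡ 36 (mod 3337)
6^4 ≡ 36^2 = 1296 ≡ 1296 (mod 3337)
6^8 ≡ 1296^2 = 1679616 ≡ 1105 (mod 3337)
6^16 ≡ 1105^2 = 1221025 ≡ 3020 (mod 3337)
6^32 ≡ 3020^2 = 9120400 ≡ 379 (mod 3337)
6^64 ≡ 379^2 = 143641 ≡ 150 (mod 3337)
6^128 ≡ 150^2 = 22500 ≡ 2478 (mod 3337)
6^256 ≡ 2478^2 = 6140484 ≡ 404 (mod 3337)
6^512 ≡ 404^2 = 163216 ≡ 3040 (mod 3337)
6^1024 ≡ 3040^2 = 9241600 ≡ 1447 (mod 3337)
6^2048 ≡ 1447^2 = 2093809 ≡ 1510 (mod 3337)
3336 = 2048 + 1024 + 256 + 8 in binary powers of 2.
So 6^3336 ≡ 1510 · 1447 · 404 · 1105 ≡ 617 (mod 3337).
Since 617 ≠ 1, base 6 is a Fermat witness: 3337 is composite.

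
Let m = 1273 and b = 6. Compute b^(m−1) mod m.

6^1 ≡ 6 (mod 1273)
6^2 ≡ 6^2 = 36 ≡ 36 (mod 1273)
6^4 ≡ 36^2 = 1296 ≡ 23 (mod 1273)
6^8 ≡ 23^2 = 529 ≡ 529 (mod 1273)
6^16 ≡ 529^2 = 279841 ≡ 1054 (mod 1273)
6^32 ≡ 1054^2 = 1110916 ≡ 860 (mod 1273)
6^64 ≡ 860^2 = 739600 ≡ 1260 (mod 1273)
6^128 ≡ 1260^2 = 1587600 ≡ 169 (mod 1273)
6^256 ≡ 169^2 = 28561 ≡ 555 (mod 1273)
6^512 ≡ 555^2 = 308025 ≡ 1232 (mod 1273)
6^1024 ≡ 1232^2 = 1517824 ≡ 408 (mod 1273)
1272 = 1024 + 128 + 64 + 32 + 16 + 8 in binary powers of 2.
So 6^1272 ≡ 408 · 169 · 1260 · 860 · 1054 · 529 ≡ 558 (mod 1273).
Since 558 ≠ 1, base 6 is a Fermat witness: 1273 is composite.

558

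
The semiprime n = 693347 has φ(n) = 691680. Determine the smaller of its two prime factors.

φ(n) = (p−1)(q−1) = n − (p+q) + 1, so p + q = 693347 − 691680 + 1 = 1668.
p and q are the roots of t² − 1668t + 693347 = 0.
Discriminant: 1668² − 4·693347 = 2782224 − 2773388 = 8836; √8836 = 94.
q = (1668 − 94)/2 = 787, p = (1668 + 94)/2 = 881.
Check: 787 · 881 = 693347.

787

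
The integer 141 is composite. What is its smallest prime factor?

3

141 is odd.
Digit sum 6, divisible by 3.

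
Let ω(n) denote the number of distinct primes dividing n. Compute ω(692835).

692835 = 3 · 230945
230945 = 5 · 46189
46189 = 11 · 4199
4199 = 13 · 323
323 = 17 · 19
692835 = 3 · 5 · 11 · 13 · 17 · 19, which has 6 distinct prime factors.

6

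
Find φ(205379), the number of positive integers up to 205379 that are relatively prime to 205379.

201898

Factor: 205379 = 59^3.
φ(205379) = 59^2·(59−1) = 201898.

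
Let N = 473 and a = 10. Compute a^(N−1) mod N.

23

10^1 ≡ 10 (mod 473)
10^2 ≡ 10^2 = 100 ≡ 100 (mod 473)
10^4 ≡ 100^2 = 10000 ≡ 67 (mod 473)
10^8 ≡ 67^2 = 4489 ≡ 232 (mod 473)
10^16 ≡ 232^2 = 53824 ≡ 375 (mod 473)
10^32 ≡ 375^2 = 140625 ≡ 144 (mod 473)
10^64 ≡ 144^2 = 20736 ≡ 397 (mod 473)
10^128 ≡ 397^2 = 157609 ≡ 100 (mod 473)
10^256 ≡ 100^2 = 10000 ≡ 67 (mod 473)
472 = 256 + 128 + 64 + 16 + 8 in binary powers of 2.
So 10^472 ≡ 67 · 100 · 397 · 375 · 232 ≡ 23 (mod 473).
Since 23 ≠ 1, base 10 is a Fermat witness: 473 is composite.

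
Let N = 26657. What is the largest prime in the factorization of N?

61

26657 = 19 · 1403
1403 = 23 · 61
61 is prime.
So 26657 = 19 · 23 · 61; the largest prime factor is 61.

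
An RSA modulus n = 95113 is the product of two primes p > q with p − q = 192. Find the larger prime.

Since p = q + 192, we have 95113 = q(q + 192), so q² + 192q − 95113 = 0.
Discriminant: 192² + 4·95113 = 36864 + 380452 = 417316; √417316 = 646.
q = (−192 + 646)/2 = 227, and p = q + 192 = 419.
Check: 227 · 419 = 95113.

419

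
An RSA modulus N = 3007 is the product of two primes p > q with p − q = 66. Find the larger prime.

Since p = q + 66, we have 3007 = q(q + 66), so q² + 66q − 3007 = 0.
Discriminant: 66² + 4·3007 = 4356 + 12028 = 16384; √16384 = 128.
q = (−66 + 128)/2 = 31, and p = q + 66 = 97.
Check: 31 · 97 = 3007.

97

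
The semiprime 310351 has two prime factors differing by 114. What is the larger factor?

Since p = q + 114, we have 310351 = q(q + 114), so q² + 114q − 310351 = 0.
Discriminant: 114² + 4·310351 = 12996 + 1241404 = 1254400; √1254400 = 1120.
q = (−114 + 1120)/2 = 503, and p = q + 114 = 617.
Check: 503 · 617 = 310351.

617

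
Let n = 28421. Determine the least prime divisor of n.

28421 is odd.
Digit sum 17, not divisible by 3.
Ends in 1: not divisible by 5.
7: 28421 = 7·4060 + 1
11: 28421 = 11·2583 + 8
13: 28421 = 13·2186 + 3
17: 28421 = 17·1671 + 14
19: 28421 = 19·1495 + 16
23: 28421 = 23·1235 + 16
29: 28421 = 29·980 + 1
31: 28421 = 31·916 + 25
37: 28421 = 37·768 + 5
41: 28421 = 41·693 + 8
43: 28421 = 43·660 + 41
47: 28421 = 47·604 + 33
53: 28421 = 53·536 + 13
59: 28421 = 59·481 + 42
61: 28421 = 61·465 + 56
67: 28421 = 67·424 + 13
71: 28421 = 71·400 + 21
73: 28421 = 73·389 + 24
79: 28421 = 79·359 + 60
83: 28421 = 83·342 + 35
89: 28421 = 89·319 + 30
97: 28421 = 97·293

97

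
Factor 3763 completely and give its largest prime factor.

71

3763 = 53 · 71
71 is prime.
So 3763 = 53 · 71; the largest prime factor is 71.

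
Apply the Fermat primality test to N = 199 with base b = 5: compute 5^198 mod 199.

5^1 ≡ 5 (mod 199)
5^2 ≡ 5^2 = 25 ≡ 25 (mod 199)
5^4 ≡ 25^2 = 625 ≡ 28 (mod 199)
5^8 ≡ 28^2 = 784 ≡ 187 (mod 199)
5^16 ≡ 187^2 = 34969 ≡ 144 (mod 199)
5^32 ≡ 144^2 = 20736 ≡ 40 (mod 199)
5^64 ≡ 40^2 = 1600 ≡ 8 (mod 199)
5^128 ≡ 8^2 = 64 ≡ 64 (mod 199)
198 = 128 + 64 + 4 + 2 in binary powers of 2.
So 5^198 ≡ 64 · 8 · 28 · 25 ≡ 1 (mod 199).
Since the result is 1, base 5 gives no evidence that 199 is composite.

1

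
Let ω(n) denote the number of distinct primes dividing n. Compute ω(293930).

293930 = 2 · 146965
146965 = 5 · 29393
29393 = 7 · 4199
4199 = 13 · 323
323 = 17 · 19
293930 = 2 · 5 · 7 · 13 · 17 · 19, which has 6 distinct prime factors.

6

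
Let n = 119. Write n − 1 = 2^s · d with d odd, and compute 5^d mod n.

45

119 − 1 = 118 = 2^1 · 59, so d = 59.
5^1 ≡ 5 (mod 119)
5^2 ≡ 5^2 = 25 ≡ 25 (mod 119)
5^4 ≡ 25^2 = 625 ≡ 30 (mod 119)
5^8 ≡ 30^2 = 900 ≡ 67 (mod 119)
5^16 ≡ 67^2 = 4489 ≡ 86 (mod 119)
5^32 ≡ 86^2 = 7396 ≡ 18 (mod 119)
59 = 32 + 16 + 8 + 2 + 1 in binary powers of 2.
So 5^59 ≡ 18 · 86 · 67 · 25 · 5 ≡ 45 (mod 119).
Squaring chain: 45; never reaches −1, so base 5 is a Miller–Rabin witness that 119 is composite.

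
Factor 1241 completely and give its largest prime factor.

73

1241 = 17 · 73
73 is prime.
So 1241 = 17 · 73; the largest prime factor is 73.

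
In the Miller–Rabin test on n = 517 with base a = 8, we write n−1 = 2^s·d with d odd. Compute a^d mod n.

238

517 − 1 = 516 = 2^2 · 129, so d = 129.
8^1 ≡ 8 (mod 517)
8^2 ≡ 8^2 = 64 ≡ 64 (mod 517)
8^4 ≡ 64^2 = 4096 ≡ 477 (mod 517)
8^8 ≡ 477^2 = 227529 ≡ 49 (mod 517)
8^16 ≡ 49^2 = 2401 ≡ 333 (mod 517)
8^32 ≡ 333^2 = 110889 ≡ 251 (mod 517)
8^64 ≡ 251^2 = 63001 ≡ 444 (mod 517)
8^128 ≡ 444^2 = 197136 ≡ 159 (mod 517)
129 = 128 + 1 in binary powers of 2.
So 8^129 ≡ 159 · 8 ≡ 238 (mod 517).
Squaring chain: 238 → 291; never reaches −1, so base 8 is a Miller–Rabin witness that 517 is composite.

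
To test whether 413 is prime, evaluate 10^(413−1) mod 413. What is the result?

10^1 ≡ 10 (mod 413)
10^2 ≡ 10^2 = 100 ≡ 100 (mod 413)
10^4 ≡ 100^2 = 10000 ≡ 88 (mod 413)
10^8 ≡ 88^2 = 7744 ≡ 310 (mod 413)
10^16 ≡ 310^2 = 96100 ≡ 284 (mod 413)
10^32 ≡ 284^2 = 80656 ≡ 121 (mod 413)
10^64 ≡ 121^2 = 14641 ≡ 186 (mod 413)
10^128 ≡ 186^2 = 34596 ≡ 317 (mod 413)
10^256 ≡ 317^2 = 100489 ≡ 130 (mod 413)
412 = 256 + 128 + 16 + 8 + 4 in binary powers of 2.
So 10^412 ≡ 130 · 317 · 284 · 310 · 88 ≡ 186 (mod 413).
Since 186 ≠ 1, base 10 is a Fermat witness: 413 is composite.

186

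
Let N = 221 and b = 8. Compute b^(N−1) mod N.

8^1 ≡ 8 (mod 221)
8^2 ≡ 8^2 = 64 ≡ 64 (mod 221)
8^4 ≡ 64^2 = 4096 ≡ 118 (mod 221)
8^8 ≡ 118^2 = 13924 ≡ 1 (mod 221)
8^16 ≡ 1^2 = 1 ≡ 1 (mod 221)
8^32 ≡ 1^2 = 1 ≡ 1 (mod 221)
8^64 ≡ 1^2 = 1 ≡ 1 (mod 221)
8^128 ≡ 1^2 = 1 ≡ 1 (mod 221)
220 = 128 + 64 + 16 + 8 + 4 in binary powers of 2.
So 8^220 ≡ 1 · 1 · 1 · 1 · 118 ≡ 118 (mod 221).
Since 118 ≠ 1, base 8 is a Fermat witness: 221 is composite.

118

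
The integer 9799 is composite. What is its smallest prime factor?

41

9799 is odd.
Digit sum 34, not divisible by 3.
Ends in 9: not divisible by 5.
7: 9799 = 7·1399 + 6
11: 9799 = 11·890 + 9
13: 9799 = 13·753 + 10
17: 9799 = 17·576 + 7
19: 9799 = 19·515 + 14
23: 9799 = 23·426 + 1
29: 9799 = 29·337 + 26
31: 9799 = 31·316 + 3
37: 9799 = 37·264 + 31
41: 9799 = 41·239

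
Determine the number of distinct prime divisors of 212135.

5

212135 = 5 · 42427
42427 = 7 · 6061
6061 = 11 · 551
551 = 19 · 29
212135 = 5 · 7 · 11 · 19 · 29, which has 5 distinct prime factors.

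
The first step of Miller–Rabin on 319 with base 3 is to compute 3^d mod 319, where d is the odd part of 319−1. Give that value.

319 − 1 = 318 = 2^1 · 159, so d = 159.
3^1 ≡ 3 (mod 319)
3^2 ≡ 3^2 = 9 ≡ 9 (mod 319)
3^4 ≡ 9^2 = 81 ≡ 81 (mod 319)
3^8 ≡ 81^2 = 6561 ≡ 181 (mod 319)
3^16 ≡ 181^2 = 32761 ≡ 223 (mod 319)
3^32 ≡ 223^2 = 49729 ≡ 284 (mod 319)
3^64 ≡ 284^2 = 80656 ≡ 268 (mod 319)
3^128 ≡ 268^2 = 71824 ≡ 49 (mod 319)
159 = 128 + 16 + 8 + 4 + 2 + 1 in binary powers of 2.
So 3^159 ≡ 49 · 223 · 181 · 81 · 9 · 3 ≡ 279 (mod 319).
Squaring chain: 279; never reaches −1, so base 3 is a Miller–Rabin witness that 319 is composite.

279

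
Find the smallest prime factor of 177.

3

177 is odd.
Digit sum 15, divisible by 3.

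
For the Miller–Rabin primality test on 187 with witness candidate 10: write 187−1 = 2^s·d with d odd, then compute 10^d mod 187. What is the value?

164

187 − 1 = 186 = 2^1 · 93, so d = 93.
10^1 ≡ 10 (mod 187)
10^2 ≡ 10^2 = 100 ≡ 100 (mod 187)
10^4 ≡ 100^2 = 10000 ≡ 89 (mod 187)
10^8 ≡ 89^2 = 7921 ≡ 67 (mod 187)
10^16 ≡ 67^2 = 4489 ≡ 1 (mod 187)
10^32 ≡ 1^2 = 1 ≡ 1 (mod 187)
10^64 ≡ 1^2 = 1 ≡ 1 (mod 187)
93 = 64 + 16 + 8 + 4 + 1 in binary powers of 2.
So 10^93 ≡ 1 · 1 · 67 · 89 · 10 ≡ 164 (mod 187).
Squaring chain: 164; never reaches −1, so base 10 is a Miller–Rabin witness that 187 is composite.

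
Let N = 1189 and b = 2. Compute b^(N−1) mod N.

2^1 ≡ 2 (mod 1189)
2^2 ≡ 2^2 = 4 ≡ 4 (mod 1189)
2^4 ≡ 4^2 = 16 ≡ 16 (mod 1189)
2^8 ≡ 16^2 = 256 ≡ 256 (mod 1189)
2^16 ≡ 256^2 = 65536 ≡ 141 (mod 1189)
2^32 ≡ 141^2 = 19881 ≡ 857 (mod 1189)
2^64 ≡ 857^2 = 734449 ≡ 836 (mod 1189)
2^128 ≡ 836^2 = 698896 ≡ 953 (mod 1189)
2^256 ≡ 953^2 = 908209 ≡ 1002 (mod 1189)
2^512 ≡ 1002^2 = 1004004 ≡ 488 (mod 1189)
2^1024 ≡ 488^2 = 238144 ≡ 344 (mod 1189)
1188 = 1024 + 128 + 32 + 4 in binary powers of 2.
So 2^1188 ≡ 344 · 953 · 857 · 16 ≡ 297 (mod 1189).
Since 297 ≠ 1, base 2 is a Fermat witness: 1189 is composite.

297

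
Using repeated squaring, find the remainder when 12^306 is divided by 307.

12^1 ≡ 12 (mod 307)
12^2 ≡ 12^2 = 144 ≡ 144 (mod 307)
12^4 ≡ 144^2 = 20736 ≡ 167 (mod 307)
12^8 ≡ 167^2 = 27889 ≡ 259 (mod 307)
12^16 ≡ 259^2 = 67081 ≡ 155 (mod 307)
12^32 ≡ 155^2 = 24025 ≡ 79 (mod 307)
12^64 ≡ 79^2 = 6241 ≡ 101 (mod 307)
12^128 ≡ 101^2 = 10201 ≡ 70 (mod 307)
12^256 ≡ 70^2 = 4900 ≡ 295 (mod 307)
306 = 256 + 32 + 16 + 2 in binary powers of 2.
So 12^306 ≡ 295 · 79 · 155 · 144 ≡ 1 (mod 307).
Since the result is 1, base 12 gives no evidence that 307 is composite.

1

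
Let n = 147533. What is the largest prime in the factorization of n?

73

147533 = 43 · 3431
3431 = 47 · 73
73 is prime.
So 147533 = 43 · 47 · 73; the largest prime factor is 73.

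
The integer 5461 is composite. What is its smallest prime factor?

43

5461 is odd.
Digit sum 16, not divisible by 3.
Ends in 1: not divisible by 5.
7: 5461 = 7·780 + 1
11: 5461 = 11·496 + 5
13: 5461 = 13·420 + 1
17: 5461 = 17·321 + 4
19: 5461 = 19·287 + 8
23: 5461 = 23·237 + 10
29: 5461 = 29·188 + 9
31: 5461 = 31·176 + 5
37: 5461 = 37·147 + 22
41: 5461 = 41·133 + 8
43: 5461 = 43·127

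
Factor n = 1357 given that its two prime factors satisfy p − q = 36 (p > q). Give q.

Since p = q + 36, we have 1357 = q(q + 36), so q² + 36q − 1357 = 0.
Discriminant: 36² + 4·1357 = 1296 + 5428 = 6724; √6724 = 82.
q = (−36 + 82)/2 = 23, and p = q + 36 = 59.
Check: 23 · 59 = 1357.

23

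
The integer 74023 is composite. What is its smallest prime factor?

74023 is odd.
Digit sum 16, not divisible by 3.
Ends in 3: not divisible by 5.
7: 74023 = 7·10574 + 5
11: 74023 = 11·6729 + 4
13: 74023 = 13·5694 + 1
17: 74023 = 17·4354 + 5
19: 74023 = 19·3895 + 18
23: 74023 = 23·3218 + 9
29: 74023 = 29·2552 + 15
31: 74023 = 31·2387 + 26
37: 74023 = 37·2000 + 23
41: 74023 = 41·1805 + 18
43: 74023 = 43·1721 + 20
47: 74023 = 47·1574 + 45
53: 74023 = 53·1396 + 35
59: 74023 = 59·1254 + 37
61: 74023 = 61·1213 + 30
67: 74023 = 67·1104 + 55
71: 74023 = 71·1042 + 41
73: 74023 = 73·1014 + 1
79: 74023 = 79·937

79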